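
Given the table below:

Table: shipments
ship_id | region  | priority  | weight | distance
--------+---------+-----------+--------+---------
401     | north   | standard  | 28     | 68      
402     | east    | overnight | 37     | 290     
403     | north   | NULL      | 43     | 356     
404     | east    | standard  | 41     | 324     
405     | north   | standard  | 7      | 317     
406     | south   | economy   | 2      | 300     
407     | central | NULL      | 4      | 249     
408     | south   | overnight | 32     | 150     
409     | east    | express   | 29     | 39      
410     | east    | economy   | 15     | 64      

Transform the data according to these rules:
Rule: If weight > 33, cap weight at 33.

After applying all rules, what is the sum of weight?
216

Step 1: 3 records have weight > 33
Step 2: These records originally summed to 121
Step 3: After capping: 3 × 33 = 99
Step 4: Unaffected records sum: 117
Step 5: Final sum = 99 + 117 = 216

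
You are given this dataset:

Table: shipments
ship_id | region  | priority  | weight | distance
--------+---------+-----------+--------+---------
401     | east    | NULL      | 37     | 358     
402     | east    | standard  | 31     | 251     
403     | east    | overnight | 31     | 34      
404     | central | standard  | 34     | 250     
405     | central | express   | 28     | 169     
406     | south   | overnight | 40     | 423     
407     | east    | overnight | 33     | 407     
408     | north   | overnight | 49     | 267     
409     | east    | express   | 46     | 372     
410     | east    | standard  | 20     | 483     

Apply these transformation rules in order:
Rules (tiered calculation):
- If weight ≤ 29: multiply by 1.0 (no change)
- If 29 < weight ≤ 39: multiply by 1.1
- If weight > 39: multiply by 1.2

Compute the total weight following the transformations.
392.6

Step 1: Tier 1 (weight ≤ 29): 2 records, sum = 48 × 1.0 = 48.0
Step 2: Tier 2 (29 < weight ≤ 39): 5 records, sum = 166 × 1.1 = 182.6
Step 3: Tier 3 (weight > 39): 3 records, sum = 135 × 1.2 = 162.0
Step 4: Final sum = 48.0 + 182.6 + 162.0 = 392.6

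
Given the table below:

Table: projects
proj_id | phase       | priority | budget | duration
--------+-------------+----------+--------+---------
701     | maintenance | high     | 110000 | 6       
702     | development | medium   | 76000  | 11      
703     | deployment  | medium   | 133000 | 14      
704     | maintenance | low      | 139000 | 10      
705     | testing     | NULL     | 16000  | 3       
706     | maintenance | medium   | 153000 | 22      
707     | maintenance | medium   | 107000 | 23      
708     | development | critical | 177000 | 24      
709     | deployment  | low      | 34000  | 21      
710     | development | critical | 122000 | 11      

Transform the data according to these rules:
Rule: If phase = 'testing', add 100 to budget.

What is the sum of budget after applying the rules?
1067100

Step 1: Count records where phase = 'testing': 1
Step 2: Total bonus added: 1 × 100 = 100
Step 3: Original sum of budget: 1067000
Step 4: Final sum = 1067000 + 100 = 1067100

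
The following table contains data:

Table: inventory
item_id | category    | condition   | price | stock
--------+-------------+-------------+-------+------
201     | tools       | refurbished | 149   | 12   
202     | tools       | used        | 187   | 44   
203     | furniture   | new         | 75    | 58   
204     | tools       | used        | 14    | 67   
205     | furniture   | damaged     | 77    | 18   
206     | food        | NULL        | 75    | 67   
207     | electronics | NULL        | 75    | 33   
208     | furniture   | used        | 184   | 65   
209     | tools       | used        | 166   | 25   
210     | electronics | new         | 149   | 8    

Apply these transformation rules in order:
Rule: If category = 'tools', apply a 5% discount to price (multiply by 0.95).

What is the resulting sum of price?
1125.2

Step 1: Records with category = 'tools' have total price = 516
Step 2: Apply multiplier: 516 × 0.95 = 490.2
Step 3: Other records total: 635
Step 4: Final sum = 490.2 + 635 = 1125.2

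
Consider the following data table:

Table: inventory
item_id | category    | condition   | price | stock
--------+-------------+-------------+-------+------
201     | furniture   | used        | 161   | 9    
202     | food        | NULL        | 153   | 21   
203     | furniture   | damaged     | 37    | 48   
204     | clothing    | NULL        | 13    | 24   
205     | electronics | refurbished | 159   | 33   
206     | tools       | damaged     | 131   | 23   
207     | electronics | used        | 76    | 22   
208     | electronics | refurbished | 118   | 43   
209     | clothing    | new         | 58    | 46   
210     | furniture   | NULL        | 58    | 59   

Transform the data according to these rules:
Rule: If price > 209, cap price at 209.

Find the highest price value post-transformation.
161

Step 1: Original maximum price = 161
Step 2: Check cap of 209 against maximum
Step 3: No records exceed the cap (max 161 <= cap 209), so no capping applies
Step 4: Maximum after transformation = 161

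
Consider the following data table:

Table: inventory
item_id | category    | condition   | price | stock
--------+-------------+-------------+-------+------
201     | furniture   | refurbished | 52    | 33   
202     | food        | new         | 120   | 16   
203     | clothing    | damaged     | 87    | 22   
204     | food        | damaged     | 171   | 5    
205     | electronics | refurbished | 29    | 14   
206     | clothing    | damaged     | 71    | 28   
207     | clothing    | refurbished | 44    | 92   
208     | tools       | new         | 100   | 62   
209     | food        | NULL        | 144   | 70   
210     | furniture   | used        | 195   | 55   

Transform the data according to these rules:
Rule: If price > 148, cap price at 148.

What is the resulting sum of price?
943

Step 1: 2 records have price > 148
Step 2: These records originally summed to 366
Step 3: After capping: 2 × 148 = 296
Step 4: Unaffected records sum: 647
Step 5: Final sum = 296 + 647 = 943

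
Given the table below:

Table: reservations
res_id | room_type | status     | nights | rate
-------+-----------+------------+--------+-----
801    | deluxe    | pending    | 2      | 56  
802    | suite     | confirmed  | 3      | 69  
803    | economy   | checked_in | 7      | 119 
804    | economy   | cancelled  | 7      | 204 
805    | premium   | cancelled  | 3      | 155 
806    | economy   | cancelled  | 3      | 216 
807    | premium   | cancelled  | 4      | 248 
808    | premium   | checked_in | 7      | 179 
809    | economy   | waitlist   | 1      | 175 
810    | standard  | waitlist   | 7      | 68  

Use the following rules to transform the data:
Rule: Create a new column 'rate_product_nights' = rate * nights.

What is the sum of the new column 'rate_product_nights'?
6589

Step 1: For each record, compute rate * nights
Example calculations:
  56 * 2 = 112
  69 * 3 = 207
  119 * 7 = 833
  ...
Step 2: Sum all derived values
Step 3: Total = 6589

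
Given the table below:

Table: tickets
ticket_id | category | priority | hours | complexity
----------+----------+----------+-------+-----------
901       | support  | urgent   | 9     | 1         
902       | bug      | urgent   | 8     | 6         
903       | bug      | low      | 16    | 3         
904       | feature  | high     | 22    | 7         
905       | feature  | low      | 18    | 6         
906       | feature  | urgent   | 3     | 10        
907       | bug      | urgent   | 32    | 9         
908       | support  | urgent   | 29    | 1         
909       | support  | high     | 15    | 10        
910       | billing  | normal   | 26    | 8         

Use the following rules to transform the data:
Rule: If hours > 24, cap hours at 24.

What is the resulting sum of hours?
163

Step 1: 3 records have hours > 24
Step 2: These records originally summed to 87
Step 3: After capping: 3 × 24 = 72
Step 4: Unaffected records sum: 91
Step 5: Final sum = 72 + 91 = 163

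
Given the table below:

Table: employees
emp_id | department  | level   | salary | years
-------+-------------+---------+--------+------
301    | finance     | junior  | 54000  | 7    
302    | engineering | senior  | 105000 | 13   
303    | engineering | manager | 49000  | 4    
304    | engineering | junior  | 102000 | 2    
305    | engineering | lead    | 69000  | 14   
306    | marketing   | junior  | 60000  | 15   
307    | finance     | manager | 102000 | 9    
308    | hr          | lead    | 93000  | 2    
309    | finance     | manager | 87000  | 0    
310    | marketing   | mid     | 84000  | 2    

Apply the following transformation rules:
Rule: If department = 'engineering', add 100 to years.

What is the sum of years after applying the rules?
468

Step 1: Count records where department = 'engineering': 4
Step 2: Total bonus added: 4 × 100 = 400
Step 3: Original sum of years: 68
Step 4: Final sum = 68 + 400 = 468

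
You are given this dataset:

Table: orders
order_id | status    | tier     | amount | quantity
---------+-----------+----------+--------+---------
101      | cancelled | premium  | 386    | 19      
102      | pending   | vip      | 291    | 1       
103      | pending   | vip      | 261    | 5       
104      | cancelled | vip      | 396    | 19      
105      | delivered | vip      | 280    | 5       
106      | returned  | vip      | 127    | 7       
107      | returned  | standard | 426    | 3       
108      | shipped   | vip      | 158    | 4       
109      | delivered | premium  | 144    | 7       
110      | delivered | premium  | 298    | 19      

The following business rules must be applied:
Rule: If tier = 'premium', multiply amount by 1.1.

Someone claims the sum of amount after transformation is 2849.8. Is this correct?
Yes, the result is correct.

Step 1: Calculate the correct sum after transformation
Step 2: Apply multiplier 1.1 to records where tier = 'premium'
Step 3: Correct result = 2849.8
Step 4: Claimed result = 2849.8
Step 5: 2849.8 = 2849.8 ✓
Conclusion: The claimed result is correct.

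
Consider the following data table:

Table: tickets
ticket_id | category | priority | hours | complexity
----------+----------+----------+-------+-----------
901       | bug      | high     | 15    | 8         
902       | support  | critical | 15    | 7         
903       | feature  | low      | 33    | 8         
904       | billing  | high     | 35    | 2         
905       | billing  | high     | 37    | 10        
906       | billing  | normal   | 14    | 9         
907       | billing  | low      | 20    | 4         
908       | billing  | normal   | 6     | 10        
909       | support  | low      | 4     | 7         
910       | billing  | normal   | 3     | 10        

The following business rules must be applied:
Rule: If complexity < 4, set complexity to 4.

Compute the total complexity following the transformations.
77

Step 1: 1 records have complexity < 4
Step 2: These records originally summed to 2
Step 3: After setting to minimum: 1 × 4 = 4
Step 4: Unaffected records sum: 73
Step 5: Final sum = 4 + 73 = 77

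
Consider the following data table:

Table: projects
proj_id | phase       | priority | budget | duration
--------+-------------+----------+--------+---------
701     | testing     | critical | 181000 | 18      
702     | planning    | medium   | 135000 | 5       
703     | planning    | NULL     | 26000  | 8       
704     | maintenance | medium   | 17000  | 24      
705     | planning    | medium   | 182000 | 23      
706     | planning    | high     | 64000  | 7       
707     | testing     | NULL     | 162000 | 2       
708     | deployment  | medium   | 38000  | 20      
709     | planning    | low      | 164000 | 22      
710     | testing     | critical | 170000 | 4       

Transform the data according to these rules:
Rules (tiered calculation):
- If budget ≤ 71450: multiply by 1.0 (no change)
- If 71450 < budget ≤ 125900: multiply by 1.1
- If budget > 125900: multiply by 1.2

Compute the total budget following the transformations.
1337800.0

Step 1: Tier 1 (budget ≤ 71450): 4 records, sum = 145000 × 1.0 = 145000.0
Step 2: Tier 2 (71450 < budget ≤ 125900): 0 records, sum = 0 × 1.1 = 0.0
Step 3: Tier 3 (budget > 125900): 6 records, sum = 994000 × 1.2 = 1192800.0
Step 4: Final sum = 145000.0 + 0.0 + 1192800.0 = 1337800.0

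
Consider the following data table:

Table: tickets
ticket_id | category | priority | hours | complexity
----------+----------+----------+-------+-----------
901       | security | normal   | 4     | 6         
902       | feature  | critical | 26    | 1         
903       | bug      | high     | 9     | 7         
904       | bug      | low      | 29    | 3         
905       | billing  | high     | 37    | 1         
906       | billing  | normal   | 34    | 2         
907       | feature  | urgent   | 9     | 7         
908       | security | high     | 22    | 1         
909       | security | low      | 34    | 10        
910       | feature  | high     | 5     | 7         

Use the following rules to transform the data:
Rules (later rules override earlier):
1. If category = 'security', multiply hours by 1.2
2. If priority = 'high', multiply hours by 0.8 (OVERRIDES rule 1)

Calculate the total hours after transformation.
202.0

Step 1: Rule 2 takes priority for records with priority = 'high'
  - 4 records: 73 × 0.8 = 58.4
Step 2: Rule 1 applies to remaining records with category = 'security'
  - 2 records: 38 × 1.2 = 45.6
Step 3: Other records unchanged: 98
Step 4: Final sum = 58.4 + 45.6 + 98 = 202.0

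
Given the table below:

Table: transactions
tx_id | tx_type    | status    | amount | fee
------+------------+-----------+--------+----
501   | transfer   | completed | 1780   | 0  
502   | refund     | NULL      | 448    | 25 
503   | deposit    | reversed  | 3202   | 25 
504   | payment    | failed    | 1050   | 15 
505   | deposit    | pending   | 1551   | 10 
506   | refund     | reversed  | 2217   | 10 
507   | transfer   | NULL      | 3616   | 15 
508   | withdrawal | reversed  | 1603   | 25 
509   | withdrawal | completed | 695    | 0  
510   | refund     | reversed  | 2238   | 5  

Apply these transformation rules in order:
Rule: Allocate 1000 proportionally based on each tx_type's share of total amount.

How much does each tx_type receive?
deposit: 258.32, payment: 57.07, refund: 266.47, transfer: 293.26, withdrawal: 124.89

Step 1: Calculate total amount = 18400
Step 2: Calculate each tx_type's proportion:
  deposit: 4753/18400 = 25.83% → 258.32
  payment: 1050/18400 = 5.71% → 57.07
  refund: 4903/18400 = 26.65% → 266.47
  transfer: 5396/18400 = 29.33% → 293.26
  withdrawal: 2298/18400 = 12.49% → 124.89
Step 3: Verify: sum of allocations ≈ 1000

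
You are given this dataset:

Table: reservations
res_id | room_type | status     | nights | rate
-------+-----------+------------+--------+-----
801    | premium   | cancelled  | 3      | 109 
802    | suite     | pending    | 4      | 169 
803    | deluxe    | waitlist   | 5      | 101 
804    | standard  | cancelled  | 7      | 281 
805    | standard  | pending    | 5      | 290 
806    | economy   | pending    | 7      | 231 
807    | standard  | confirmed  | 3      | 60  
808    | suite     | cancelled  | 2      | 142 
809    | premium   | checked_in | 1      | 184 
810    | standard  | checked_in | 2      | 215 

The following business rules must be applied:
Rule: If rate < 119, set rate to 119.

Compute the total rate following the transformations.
1869

Step 1: 3 records have rate < 119
Step 2: These records originally summed to 270
Step 3: After setting to minimum: 3 × 119 = 357
Step 4: Unaffected records sum: 1512
Step 5: Final sum = 357 + 1512 = 1869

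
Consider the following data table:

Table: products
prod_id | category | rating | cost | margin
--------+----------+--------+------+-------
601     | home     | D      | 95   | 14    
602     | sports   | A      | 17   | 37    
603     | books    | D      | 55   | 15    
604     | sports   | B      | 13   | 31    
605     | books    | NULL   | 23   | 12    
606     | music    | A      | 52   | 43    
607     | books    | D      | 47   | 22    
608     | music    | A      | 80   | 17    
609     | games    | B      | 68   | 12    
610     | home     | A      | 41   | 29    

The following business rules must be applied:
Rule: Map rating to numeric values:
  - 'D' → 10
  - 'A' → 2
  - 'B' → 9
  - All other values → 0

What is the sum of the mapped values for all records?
56

Step 1: Apply mapping to each record
Step 2: Count by status:
  'D': 3 records × 10 = 30
  'A': 4 records × 2 = 8
  'B': 2 records × 9 = 18
Step 3: Sum all mapped values = 56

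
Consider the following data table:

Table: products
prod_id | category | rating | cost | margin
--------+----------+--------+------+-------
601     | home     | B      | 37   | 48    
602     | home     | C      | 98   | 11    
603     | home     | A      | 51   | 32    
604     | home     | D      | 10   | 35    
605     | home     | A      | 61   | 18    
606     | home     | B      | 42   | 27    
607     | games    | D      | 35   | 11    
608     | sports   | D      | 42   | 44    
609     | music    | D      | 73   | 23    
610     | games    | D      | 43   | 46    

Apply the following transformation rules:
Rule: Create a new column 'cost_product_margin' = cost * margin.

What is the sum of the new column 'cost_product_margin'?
12958

Step 1: For each record, compute cost * margin
Example calculations:
  37 * 48 = 1776
  98 * 11 = 1078
  51 * 32 = 1632
  ...
Step 2: Sum all derived values
Step 3: Total = 12958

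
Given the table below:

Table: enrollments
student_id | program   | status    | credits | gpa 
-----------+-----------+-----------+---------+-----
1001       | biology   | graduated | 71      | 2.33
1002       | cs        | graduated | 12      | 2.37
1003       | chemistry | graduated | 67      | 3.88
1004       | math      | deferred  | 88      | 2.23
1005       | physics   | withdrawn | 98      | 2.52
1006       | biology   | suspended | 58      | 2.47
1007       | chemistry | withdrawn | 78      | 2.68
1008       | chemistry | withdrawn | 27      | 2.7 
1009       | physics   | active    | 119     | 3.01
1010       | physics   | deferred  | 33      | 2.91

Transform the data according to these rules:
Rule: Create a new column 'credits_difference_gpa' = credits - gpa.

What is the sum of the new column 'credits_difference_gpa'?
623.9

Step 1: For each record, compute credits - gpa
Example calculations:
  71 - 2.33 = 68.67
  12 - 2.37 = 9.63
  67 - 3.88 = 63.12
  ...
Step 2: Sum all derived values
Step 3: Total = 623.9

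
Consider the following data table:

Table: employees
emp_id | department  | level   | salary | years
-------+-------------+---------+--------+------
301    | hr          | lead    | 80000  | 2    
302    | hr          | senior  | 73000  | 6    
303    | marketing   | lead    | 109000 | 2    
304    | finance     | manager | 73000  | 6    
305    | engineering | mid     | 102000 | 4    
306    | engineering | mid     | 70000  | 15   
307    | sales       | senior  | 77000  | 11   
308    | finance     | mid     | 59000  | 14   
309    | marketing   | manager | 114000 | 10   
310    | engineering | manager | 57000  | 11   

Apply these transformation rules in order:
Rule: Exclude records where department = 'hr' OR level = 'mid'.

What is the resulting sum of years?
40

Step 1: Find records where department = 'hr' OR level = 'mid'
Step 2: 5 records match, summing to 41
Step 3: Original sum: 81
Step 4: Remaining sum = 81 - 41 = 40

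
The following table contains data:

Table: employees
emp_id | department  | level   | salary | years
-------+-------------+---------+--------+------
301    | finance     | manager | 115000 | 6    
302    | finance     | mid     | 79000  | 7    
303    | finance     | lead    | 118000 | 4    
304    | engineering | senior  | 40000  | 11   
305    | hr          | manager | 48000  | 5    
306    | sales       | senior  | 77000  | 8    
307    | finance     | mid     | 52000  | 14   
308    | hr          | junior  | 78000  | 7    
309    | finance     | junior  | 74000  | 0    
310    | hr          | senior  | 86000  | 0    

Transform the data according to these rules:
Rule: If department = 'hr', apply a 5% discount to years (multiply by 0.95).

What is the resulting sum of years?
61.4

Step 1: Records with department = 'hr' have total years = 12
Step 2: Apply multiplier: 12 × 0.95 = 11.4
Step 3: Other records total: 50
Step 4: Final sum = 11.4 + 50 = 61.4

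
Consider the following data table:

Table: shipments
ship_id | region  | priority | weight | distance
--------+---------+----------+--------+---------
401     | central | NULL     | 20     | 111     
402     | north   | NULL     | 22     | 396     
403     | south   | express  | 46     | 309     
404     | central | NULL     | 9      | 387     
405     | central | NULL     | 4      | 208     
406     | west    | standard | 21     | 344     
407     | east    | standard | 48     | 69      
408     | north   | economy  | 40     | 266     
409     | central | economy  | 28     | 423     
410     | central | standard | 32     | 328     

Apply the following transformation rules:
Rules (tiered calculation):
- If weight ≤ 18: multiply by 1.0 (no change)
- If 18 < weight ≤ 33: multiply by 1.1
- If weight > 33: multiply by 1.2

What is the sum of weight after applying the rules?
309.1

Step 1: Tier 1 (weight ≤ 18): 2 records, sum = 13 × 1.0 = 13.0
Step 2: Tier 2 (18 < weight ≤ 33): 5 records, sum = 123 × 1.1 = 135.3
Step 3: Tier 3 (weight > 33): 3 records, sum = 134 × 1.2 = 160.8
Step 4: Final sum = 13.0 + 135.3 + 160.8 = 309.1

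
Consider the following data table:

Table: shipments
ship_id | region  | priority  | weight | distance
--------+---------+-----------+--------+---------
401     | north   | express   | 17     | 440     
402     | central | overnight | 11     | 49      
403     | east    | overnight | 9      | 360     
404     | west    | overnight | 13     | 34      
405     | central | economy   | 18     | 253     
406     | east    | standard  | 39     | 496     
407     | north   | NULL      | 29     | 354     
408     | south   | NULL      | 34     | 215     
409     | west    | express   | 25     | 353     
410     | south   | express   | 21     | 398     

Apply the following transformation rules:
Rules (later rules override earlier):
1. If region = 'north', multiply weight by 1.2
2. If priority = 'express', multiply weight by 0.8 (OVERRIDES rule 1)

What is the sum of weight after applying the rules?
209.2

Step 1: Rule 2 takes priority for records with priority = 'express'
  - 3 records: 63 × 0.8 = 50.4
Step 2: Rule 1 applies to remaining records with region = 'north'
  - 1 records: 29 × 1.2 = 34.8
Step 3: Other records unchanged: 124
Step 4: Final sum = 50.4 + 34.8 + 124 = 209.2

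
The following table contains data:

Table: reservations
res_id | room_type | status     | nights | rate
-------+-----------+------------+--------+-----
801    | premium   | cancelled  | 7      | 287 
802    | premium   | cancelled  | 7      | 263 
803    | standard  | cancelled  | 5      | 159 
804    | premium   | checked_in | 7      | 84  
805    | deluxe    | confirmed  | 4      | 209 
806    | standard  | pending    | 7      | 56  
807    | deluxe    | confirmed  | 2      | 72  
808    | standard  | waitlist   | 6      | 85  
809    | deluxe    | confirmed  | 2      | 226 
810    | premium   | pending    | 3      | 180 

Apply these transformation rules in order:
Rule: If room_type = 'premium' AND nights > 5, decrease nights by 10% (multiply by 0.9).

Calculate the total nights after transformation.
47.9

Step 1: Find records where room_type = 'premium' AND nights > 5
Step 2: 3 records match, summing to 21
Step 3: After multiplier: 21 × 0.9 = 18.9
Step 4: Unaffected records sum: 29
Step 5: Final sum = 18.9 + 29 = 47.9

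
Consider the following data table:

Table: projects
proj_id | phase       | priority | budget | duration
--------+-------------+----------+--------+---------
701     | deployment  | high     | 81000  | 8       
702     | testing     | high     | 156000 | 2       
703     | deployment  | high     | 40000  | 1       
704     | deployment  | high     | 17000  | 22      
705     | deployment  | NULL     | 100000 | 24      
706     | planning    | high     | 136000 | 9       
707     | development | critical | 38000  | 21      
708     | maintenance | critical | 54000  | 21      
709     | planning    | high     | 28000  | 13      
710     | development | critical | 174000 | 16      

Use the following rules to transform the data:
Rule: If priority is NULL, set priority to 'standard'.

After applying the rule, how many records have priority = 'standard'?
1

Step 1: Count records where priority IS NULL
Step 2: Found 1 records with NULL priority
Step 3: These records will have priority set to 'standard'
Step 4: Records already having priority = 'standard': 0
Step 5: Answer: 1 + 0 = 1 records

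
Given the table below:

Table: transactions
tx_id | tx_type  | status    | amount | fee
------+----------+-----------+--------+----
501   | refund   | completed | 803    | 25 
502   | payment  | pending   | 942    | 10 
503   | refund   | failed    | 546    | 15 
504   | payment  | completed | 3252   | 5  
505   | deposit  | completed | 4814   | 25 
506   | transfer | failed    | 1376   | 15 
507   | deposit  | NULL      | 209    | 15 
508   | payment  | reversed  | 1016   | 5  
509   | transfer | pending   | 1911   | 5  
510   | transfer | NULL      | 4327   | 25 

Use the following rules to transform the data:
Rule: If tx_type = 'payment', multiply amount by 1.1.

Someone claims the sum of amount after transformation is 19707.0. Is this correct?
No, the correct result is 19717.0.

Step 1: Calculate the correct sum after transformation
Step 2: Apply multiplier 1.1 to records where tx_type = 'payment'
Step 3: Correct result = 19717.0
Step 4: Claimed result = 19707.0
Step 5: 19717.0 ≠ 19707.0
Conclusion: The claimed result is incorrect. The correct answer is 19717.0.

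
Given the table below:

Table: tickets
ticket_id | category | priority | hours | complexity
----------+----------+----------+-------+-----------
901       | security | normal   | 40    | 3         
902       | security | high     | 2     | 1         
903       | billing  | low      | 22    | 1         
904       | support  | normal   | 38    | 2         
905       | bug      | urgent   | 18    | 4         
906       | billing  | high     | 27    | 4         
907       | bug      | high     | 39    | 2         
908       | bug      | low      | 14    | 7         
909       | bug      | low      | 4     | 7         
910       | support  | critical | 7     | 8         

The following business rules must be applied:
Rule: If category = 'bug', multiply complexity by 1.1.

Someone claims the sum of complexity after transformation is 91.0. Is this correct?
No, the correct result is 41.0.

Step 1: Calculate the correct sum after transformation
Step 2: Apply multiplier 1.1 to records where category = 'bug'
Step 3: Correct result = 41.0
Step 4: Claimed result = 91.0
Step 5: 41.0 ≠ 91.0
Conclusion: The claimed result is incorrect. The correct answer is 41.0.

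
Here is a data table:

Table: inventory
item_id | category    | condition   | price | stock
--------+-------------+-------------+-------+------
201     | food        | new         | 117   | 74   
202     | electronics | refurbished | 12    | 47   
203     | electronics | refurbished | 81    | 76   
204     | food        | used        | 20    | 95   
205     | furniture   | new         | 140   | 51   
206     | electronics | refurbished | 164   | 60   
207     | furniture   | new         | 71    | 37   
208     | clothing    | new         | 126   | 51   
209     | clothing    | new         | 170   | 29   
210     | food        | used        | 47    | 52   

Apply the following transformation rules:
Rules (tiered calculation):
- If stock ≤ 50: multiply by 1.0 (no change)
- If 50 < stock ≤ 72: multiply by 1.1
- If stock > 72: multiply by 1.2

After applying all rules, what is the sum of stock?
642.4

Step 1: Tier 1 (stock ≤ 50): 3 records, sum = 113 × 1.0 = 113.0
Step 2: Tier 2 (50 < stock ≤ 72): 4 records, sum = 214 × 1.1 = 235.4
Step 3: Tier 3 (stock > 72): 3 records, sum = 245 × 1.2 = 294.0
Step 4: Final sum = 113.0 + 235.4 + 294.0 = 642.4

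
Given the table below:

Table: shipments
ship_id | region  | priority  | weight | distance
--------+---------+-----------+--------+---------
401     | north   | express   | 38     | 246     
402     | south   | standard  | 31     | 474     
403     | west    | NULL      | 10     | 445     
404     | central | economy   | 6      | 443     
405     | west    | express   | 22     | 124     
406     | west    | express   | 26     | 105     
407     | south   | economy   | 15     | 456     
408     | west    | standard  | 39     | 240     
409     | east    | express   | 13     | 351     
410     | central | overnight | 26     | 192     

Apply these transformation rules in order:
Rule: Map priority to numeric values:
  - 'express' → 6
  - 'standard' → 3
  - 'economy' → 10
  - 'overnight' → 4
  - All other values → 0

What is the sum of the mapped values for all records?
54

Step 1: Apply mapping to each record
Step 2: Count by status:
  'express': 4 records × 6 = 24
  'standard': 2 records × 3 = 6
  'economy': 2 records × 10 = 20
  'overnight': 1 records × 4 = 4
Step 3: Sum all mapped values = 54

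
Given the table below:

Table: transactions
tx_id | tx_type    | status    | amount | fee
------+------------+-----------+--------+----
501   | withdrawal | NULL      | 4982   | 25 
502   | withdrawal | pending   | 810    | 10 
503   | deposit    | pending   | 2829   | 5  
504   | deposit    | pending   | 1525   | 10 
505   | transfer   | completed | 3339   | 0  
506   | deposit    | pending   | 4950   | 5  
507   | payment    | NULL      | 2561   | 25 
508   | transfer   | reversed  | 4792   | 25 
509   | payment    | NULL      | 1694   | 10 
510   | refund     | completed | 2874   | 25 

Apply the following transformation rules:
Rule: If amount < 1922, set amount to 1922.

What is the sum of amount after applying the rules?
32093

Step 1: 3 records have amount < 1922
Step 2: These records originally summed to 4029
Step 3: After setting to minimum: 3 × 1922 = 5766
Step 4: Unaffected records sum: 26327
Step 5: Final sum = 5766 + 26327 = 32093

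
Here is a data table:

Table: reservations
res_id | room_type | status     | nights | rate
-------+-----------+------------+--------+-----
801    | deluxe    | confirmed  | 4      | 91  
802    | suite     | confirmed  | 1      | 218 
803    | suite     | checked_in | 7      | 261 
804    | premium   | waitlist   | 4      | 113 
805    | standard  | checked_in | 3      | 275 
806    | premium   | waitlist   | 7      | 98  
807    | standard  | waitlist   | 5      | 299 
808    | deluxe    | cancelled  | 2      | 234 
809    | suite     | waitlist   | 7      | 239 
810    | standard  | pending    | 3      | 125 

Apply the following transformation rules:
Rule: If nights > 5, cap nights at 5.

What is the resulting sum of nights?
37

Step 1: 3 records have nights > 5
Step 2: These records originally summed to 21
Step 3: After capping: 3 × 5 = 15
Step 4: Unaffected records sum: 22
Step 5: Final sum = 15 + 22 = 37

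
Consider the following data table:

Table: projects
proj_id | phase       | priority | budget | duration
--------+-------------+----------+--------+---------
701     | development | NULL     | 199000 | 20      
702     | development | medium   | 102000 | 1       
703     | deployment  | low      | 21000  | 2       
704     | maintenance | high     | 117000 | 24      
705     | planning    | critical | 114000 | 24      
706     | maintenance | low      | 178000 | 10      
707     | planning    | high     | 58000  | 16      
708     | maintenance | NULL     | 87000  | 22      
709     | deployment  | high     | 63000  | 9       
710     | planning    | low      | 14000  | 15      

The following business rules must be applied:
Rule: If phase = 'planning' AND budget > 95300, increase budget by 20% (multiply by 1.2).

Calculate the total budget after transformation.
975800.0

Step 1: Find records where phase = 'planning' AND budget > 95300
Step 2: 1 records match, summing to 114000
Step 3: After multiplier: 114000 × 1.2 = 136800.0
Step 4: Unaffected records sum: 839000
Step 5: Final sum = 136800.0 + 839000 = 975800.0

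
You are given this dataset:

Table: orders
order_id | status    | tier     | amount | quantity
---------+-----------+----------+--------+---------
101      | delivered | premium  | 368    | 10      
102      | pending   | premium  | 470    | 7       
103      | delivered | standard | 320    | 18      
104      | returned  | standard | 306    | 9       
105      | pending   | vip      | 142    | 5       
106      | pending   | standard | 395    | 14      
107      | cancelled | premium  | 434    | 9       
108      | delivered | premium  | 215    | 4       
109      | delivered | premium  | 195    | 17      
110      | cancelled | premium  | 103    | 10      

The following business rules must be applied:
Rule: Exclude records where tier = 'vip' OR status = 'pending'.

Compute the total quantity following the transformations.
77

Step 1: Find records where tier = 'vip' OR status = 'pending'
Step 2: 3 records match, summing to 26
Step 3: Original sum: 103
Step 4: Remaining sum = 103 - 26 = 77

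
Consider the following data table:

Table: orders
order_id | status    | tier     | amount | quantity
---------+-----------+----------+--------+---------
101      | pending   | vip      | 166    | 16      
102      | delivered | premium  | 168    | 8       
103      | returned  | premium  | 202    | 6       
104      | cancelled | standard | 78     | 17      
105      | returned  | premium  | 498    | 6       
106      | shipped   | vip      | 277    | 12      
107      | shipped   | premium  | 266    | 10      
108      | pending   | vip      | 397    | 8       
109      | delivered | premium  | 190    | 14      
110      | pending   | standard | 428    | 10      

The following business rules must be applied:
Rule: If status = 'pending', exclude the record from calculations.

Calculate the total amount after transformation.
1679

Step 1: Identify records where status = 'pending'
Step 2: The excluded records sum to 991
Step 3: Original total amount = 2670
Step 4: Remaining total = 2670 - 991 = 1679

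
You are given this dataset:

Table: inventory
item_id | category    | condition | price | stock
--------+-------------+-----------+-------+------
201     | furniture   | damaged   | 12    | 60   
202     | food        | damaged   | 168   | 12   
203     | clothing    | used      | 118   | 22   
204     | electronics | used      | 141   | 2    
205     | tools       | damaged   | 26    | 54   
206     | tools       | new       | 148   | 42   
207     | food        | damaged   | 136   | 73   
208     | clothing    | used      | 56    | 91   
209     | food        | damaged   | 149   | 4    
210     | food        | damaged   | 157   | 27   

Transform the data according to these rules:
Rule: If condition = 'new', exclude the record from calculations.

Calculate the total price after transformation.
963

Step 1: Identify records where condition = 'new'
Step 2: The excluded records sum to 148
Step 3: Original total price = 1111
Step 4: Remaining total = 1111 - 148 = 963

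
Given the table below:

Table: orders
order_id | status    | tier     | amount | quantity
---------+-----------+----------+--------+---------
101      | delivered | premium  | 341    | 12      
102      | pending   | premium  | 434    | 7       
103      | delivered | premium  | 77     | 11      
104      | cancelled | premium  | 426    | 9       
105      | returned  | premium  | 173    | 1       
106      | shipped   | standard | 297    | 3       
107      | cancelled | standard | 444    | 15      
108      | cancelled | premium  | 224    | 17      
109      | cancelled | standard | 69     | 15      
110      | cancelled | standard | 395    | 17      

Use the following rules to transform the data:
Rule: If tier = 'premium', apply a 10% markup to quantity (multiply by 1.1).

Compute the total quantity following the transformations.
112.7

Step 1: Records with tier = 'premium' have total quantity = 57
Step 2: Apply multiplier: 57 × 1.1 = 62.7
Step 3: Other records total: 50
Step 4: Final sum = 62.7 + 50 = 112.7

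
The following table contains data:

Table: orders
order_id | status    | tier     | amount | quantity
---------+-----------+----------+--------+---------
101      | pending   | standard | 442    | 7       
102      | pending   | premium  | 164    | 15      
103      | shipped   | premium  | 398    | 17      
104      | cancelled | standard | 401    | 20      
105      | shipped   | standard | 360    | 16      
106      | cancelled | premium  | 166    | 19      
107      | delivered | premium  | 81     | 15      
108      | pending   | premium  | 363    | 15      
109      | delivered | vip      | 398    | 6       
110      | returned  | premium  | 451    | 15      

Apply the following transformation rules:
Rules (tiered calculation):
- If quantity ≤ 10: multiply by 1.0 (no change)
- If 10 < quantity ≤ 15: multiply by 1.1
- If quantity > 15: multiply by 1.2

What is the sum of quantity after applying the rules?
165.4

Step 1: Tier 1 (quantity ≤ 10): 2 records, sum = 13 × 1.0 = 13.0
Step 2: Tier 2 (10 < quantity ≤ 15): 4 records, sum = 60 × 1.1 = 66.0
Step 3: Tier 3 (quantity > 15): 4 records, sum = 72 × 1.2 = 86.4
Step 4: Final sum = 13.0 + 66.0 + 86.4 = 165.4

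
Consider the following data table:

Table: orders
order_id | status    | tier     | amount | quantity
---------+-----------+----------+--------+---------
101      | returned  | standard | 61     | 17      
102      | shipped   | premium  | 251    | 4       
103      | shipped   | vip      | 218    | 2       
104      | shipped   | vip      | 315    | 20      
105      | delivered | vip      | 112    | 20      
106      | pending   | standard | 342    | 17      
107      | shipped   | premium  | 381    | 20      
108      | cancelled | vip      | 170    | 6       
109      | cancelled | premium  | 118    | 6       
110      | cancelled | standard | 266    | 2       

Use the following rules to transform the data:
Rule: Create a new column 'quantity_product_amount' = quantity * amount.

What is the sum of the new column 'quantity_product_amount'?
26711

Step 1: For each record, compute quantity * amount
Example calculations:
  17 * 61 = 1037
  4 * 251 = 1004
  2 * 218 = 436
  ...
Step 2: Sum all derived values
Step 3: Total = 26711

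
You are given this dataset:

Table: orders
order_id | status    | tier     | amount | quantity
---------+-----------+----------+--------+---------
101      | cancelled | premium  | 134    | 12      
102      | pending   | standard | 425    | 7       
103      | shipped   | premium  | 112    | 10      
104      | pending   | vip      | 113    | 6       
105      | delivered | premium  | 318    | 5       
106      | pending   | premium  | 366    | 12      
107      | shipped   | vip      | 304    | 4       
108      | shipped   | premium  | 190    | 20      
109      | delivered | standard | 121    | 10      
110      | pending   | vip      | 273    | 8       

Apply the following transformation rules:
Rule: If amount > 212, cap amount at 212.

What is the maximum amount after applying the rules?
212

Step 1: Original maximum amount = 425
Step 2: Apply cap at 212
Step 3: 5 records had amount > 212 and were capped
Step 4: Maximum after transformation = 212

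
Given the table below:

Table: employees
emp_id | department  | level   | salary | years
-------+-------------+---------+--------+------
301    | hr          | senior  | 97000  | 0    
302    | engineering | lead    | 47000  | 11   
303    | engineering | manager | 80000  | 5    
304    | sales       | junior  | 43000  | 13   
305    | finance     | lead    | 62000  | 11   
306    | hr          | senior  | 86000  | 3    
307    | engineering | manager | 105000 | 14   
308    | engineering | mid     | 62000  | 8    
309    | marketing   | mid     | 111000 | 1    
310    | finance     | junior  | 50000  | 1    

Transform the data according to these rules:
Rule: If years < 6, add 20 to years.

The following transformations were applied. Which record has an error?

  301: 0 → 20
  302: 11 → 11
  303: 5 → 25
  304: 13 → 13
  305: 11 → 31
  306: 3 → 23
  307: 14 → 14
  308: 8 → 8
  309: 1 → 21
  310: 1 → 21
Record 305 has an error. The correct transformed value should be 11, not 31.

Step 1: Check each record against the rule
Step 2: Record 305 has years = 11
Step 3: Since 11 >= 6, the bonus should not have been applied
Step 4: Correct value = 11, but claimed value = 31
Conclusion: Record 305 has the error.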